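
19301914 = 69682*277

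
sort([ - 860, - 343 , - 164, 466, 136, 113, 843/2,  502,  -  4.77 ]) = [ - 860, - 343, - 164, - 4.77,113, 136,  843/2, 466, 502] 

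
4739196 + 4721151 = 9460347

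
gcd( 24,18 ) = 6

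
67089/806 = 83 + 191/806 = 83.24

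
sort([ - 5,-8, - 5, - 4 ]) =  [-8, - 5, - 5, - 4] 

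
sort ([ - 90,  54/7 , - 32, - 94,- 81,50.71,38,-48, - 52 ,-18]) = [-94 , - 90, - 81,-52 , - 48, - 32 , - 18,54/7, 38,50.71 ]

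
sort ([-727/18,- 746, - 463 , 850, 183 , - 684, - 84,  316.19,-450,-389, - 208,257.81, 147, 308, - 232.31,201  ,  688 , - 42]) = [- 746, - 684,- 463, - 450,  -  389, -232.31, - 208,- 84, - 42, - 727/18,147, 183,201,257.81, 308,316.19, 688, 850]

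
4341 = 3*1447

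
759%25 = 9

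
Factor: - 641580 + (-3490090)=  - 2^1*5^1*413167^1  =  - 4131670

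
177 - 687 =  - 510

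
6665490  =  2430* 2743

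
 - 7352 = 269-7621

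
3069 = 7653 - 4584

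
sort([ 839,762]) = [ 762,  839 ]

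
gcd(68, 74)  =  2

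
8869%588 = 49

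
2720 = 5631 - 2911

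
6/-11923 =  -1+11917/11923 = -0.00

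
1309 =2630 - 1321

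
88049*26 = 2289274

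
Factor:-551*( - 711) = 3^2*19^1*29^1*79^1 = 391761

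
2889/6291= 107/233 = 0.46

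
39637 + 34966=74603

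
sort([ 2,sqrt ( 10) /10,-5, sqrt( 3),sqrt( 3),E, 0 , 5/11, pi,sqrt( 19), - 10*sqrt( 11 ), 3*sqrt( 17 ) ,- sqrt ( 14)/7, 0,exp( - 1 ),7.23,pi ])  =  [ - 10*sqrt ( 11 ), - 5, - sqrt( 14) /7,0  ,  0,sqrt( 10)/10,exp( - 1),  5/11,sqrt ( 3),sqrt(3),2,E, pi, pi, sqrt( 19),7.23, 3*sqrt(17)] 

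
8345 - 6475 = 1870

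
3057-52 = 3005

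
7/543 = 7/543 =0.01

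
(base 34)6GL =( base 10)7501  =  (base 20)IF1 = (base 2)1110101001101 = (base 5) 220001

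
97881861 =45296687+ 52585174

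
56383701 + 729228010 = 785611711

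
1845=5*369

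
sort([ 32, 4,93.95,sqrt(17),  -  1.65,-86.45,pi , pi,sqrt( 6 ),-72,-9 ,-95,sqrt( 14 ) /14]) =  [ - 95,-86.45,-72,-9,- 1.65, sqrt( 14)/14,  sqrt( 6), pi,pi  ,  4, sqrt( 17),32,93.95 ] 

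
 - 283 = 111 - 394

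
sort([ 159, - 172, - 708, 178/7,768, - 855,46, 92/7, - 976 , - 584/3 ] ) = [ - 976, - 855, - 708, - 584/3, - 172, 92/7,178/7, 46, 159,768]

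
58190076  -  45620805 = 12569271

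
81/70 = 1 + 11/70 = 1.16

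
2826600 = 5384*525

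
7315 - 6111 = 1204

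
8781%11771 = 8781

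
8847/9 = 983 = 983.00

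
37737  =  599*63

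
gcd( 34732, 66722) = 914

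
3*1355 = 4065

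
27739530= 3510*7903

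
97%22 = 9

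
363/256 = 1 + 107/256 = 1.42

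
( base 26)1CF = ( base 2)1111101011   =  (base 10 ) 1003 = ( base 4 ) 33223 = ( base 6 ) 4351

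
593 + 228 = 821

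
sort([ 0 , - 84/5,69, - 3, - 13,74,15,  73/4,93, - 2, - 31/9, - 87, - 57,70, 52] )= [ - 87, - 57, - 84/5 , - 13, -31/9, - 3, - 2,0, 15,  73/4,52,69,70 , 74,93] 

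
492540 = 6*82090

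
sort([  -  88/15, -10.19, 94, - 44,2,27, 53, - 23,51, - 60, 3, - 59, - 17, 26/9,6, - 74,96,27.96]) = [ - 74, - 60, - 59, - 44, - 23, - 17, - 10.19, - 88/15 , 2,26/9, 3,6, 27, 27.96,51,53, 94,96]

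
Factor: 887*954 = 2^1*3^2 * 53^1*887^1=846198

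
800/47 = 17+ 1/47  =  17.02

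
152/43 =3+23/43 =3.53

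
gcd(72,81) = 9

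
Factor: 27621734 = 2^1*7^1 * 1972981^1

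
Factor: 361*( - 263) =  - 19^2*263^1 = -  94943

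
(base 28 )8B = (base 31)7I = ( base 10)235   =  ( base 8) 353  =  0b11101011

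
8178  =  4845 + 3333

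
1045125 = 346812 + 698313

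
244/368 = 61/92= 0.66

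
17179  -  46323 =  - 29144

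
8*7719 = 61752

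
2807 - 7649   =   - 4842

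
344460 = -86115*( - 4 )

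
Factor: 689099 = 31^1*22229^1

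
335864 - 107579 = 228285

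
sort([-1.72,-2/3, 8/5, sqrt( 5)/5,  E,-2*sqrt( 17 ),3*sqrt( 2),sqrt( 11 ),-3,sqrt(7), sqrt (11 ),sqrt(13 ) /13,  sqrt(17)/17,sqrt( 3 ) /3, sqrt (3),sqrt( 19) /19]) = [ - 2 * sqrt( 17),-3,-1.72, - 2/3, sqrt ( 19) /19,sqrt ( 17)/17,sqrt(13 )/13, sqrt ( 5)/5, sqrt( 3) /3,8/5 , sqrt(3),  sqrt ( 7) , E,  sqrt( 11),sqrt(  11), 3 * sqrt( 2 )] 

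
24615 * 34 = 836910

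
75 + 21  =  96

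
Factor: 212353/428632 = 2^ ( - 3)*131^( - 1)*409^( - 1)*212353^1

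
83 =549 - 466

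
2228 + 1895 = 4123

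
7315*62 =453530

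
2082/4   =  520 + 1/2 = 520.50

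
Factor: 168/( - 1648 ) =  - 21/206 = -2^( - 1 )*3^1*7^1 * 103^( - 1)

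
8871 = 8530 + 341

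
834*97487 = 81304158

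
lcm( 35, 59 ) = 2065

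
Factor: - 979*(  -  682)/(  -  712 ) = -3751/4  =  - 2^( - 2)*11^2*31^1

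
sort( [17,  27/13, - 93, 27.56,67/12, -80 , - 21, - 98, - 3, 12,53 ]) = [ - 98, - 93, - 80, - 21, -3,27/13,67/12,  12 , 17,27.56,53]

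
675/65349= 75/7261 = 0.01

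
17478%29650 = 17478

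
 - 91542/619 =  - 148  +  70/619 =- 147.89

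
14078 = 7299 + 6779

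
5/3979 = 5/3979 = 0.00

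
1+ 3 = 4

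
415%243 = 172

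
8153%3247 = 1659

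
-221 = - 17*13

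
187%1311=187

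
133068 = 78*1706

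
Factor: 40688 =2^4*  2543^1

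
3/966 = 1/322=0.00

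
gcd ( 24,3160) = 8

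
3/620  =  3/620 = 0.00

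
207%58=33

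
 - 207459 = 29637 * ( - 7)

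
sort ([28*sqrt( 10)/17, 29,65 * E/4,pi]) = [ pi,28*sqrt (10 )/17, 29, 65 *E/4] 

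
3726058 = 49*76042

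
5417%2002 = 1413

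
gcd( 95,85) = 5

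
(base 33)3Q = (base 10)125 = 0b1111101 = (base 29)49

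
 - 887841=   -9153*97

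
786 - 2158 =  - 1372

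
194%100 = 94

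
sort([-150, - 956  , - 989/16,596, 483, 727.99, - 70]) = [ - 956, - 150,-70,-989/16, 483,596, 727.99]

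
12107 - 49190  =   - 37083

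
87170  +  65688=152858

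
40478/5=8095 + 3/5 = 8095.60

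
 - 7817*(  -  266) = 2079322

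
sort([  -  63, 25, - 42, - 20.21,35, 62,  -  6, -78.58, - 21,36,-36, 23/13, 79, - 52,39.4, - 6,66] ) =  [ - 78.58, - 63,  -  52, - 42, - 36, -21, - 20.21,  -  6, - 6, 23/13, 25, 35,36,39.4,62,66, 79]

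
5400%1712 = 264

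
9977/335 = 29 + 262/335 = 29.78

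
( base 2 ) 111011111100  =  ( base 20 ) 9bg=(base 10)3836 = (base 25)63b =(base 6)25432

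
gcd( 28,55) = 1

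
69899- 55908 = 13991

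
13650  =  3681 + 9969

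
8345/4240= 1 + 821/848 = 1.97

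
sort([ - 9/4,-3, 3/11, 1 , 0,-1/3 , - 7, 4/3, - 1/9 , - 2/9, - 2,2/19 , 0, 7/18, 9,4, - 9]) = [ - 9, - 7, - 3 , - 9/4,  -  2 ,-1/3, - 2/9,-1/9 , 0,0, 2/19,3/11 , 7/18,  1,4/3,4 , 9 ]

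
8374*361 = 3023014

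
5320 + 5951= 11271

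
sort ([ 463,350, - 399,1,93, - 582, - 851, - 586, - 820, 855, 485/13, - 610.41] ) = [ - 851,-820,-610.41,- 586,-582, - 399,1,485/13, 93,350,463, 855]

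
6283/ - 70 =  - 90 + 17/70 = - 89.76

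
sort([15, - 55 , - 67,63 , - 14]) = [ - 67, - 55,-14,15, 63]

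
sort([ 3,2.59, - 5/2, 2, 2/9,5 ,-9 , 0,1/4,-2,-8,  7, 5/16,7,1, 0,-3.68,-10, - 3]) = [-10, - 9,-8, - 3.68,-3,-5/2,-2,  0,  0, 2/9,1/4,  5/16,1 , 2, 2.59, 3,5,7, 7]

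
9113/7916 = 1 + 1197/7916 = 1.15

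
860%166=30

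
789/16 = 789/16  =  49.31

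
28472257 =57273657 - 28801400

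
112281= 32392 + 79889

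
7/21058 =7/21058 = 0.00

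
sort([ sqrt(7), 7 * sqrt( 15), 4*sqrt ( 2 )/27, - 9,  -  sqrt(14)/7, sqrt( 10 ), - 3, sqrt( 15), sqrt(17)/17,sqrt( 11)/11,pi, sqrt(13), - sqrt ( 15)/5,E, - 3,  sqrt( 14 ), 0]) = [ -9, - 3, - 3, - sqrt(15)/5 , - sqrt(14)/7, 0, 4*sqrt( 2 ) /27, sqrt(17) /17,sqrt(11 )/11, sqrt ( 7), E, pi, sqrt( 10),sqrt (13 ),  sqrt( 14 ),  sqrt(15), 7*sqrt( 15)]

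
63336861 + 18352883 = 81689744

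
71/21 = 71/21 =3.38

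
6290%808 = 634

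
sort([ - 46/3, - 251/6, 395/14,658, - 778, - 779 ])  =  [-779, - 778, - 251/6,-46/3,395/14,658 ]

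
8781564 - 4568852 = 4212712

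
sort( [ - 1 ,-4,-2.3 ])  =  [ - 4 ,-2.3,- 1 ]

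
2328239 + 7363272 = 9691511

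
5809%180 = 49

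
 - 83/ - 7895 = 83/7895 = 0.01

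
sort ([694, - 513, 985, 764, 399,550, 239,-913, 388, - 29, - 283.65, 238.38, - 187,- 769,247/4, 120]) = [ - 913,  -  769, - 513, - 283.65,  -  187, - 29,247/4,120 , 238.38, 239,388,399, 550, 694, 764, 985]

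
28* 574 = 16072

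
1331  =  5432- 4101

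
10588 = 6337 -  -4251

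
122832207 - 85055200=37777007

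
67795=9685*7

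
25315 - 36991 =-11676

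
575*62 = 35650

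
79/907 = 79/907= 0.09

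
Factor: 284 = 2^2*71^1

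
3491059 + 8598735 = 12089794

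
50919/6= 8486 + 1/2 = 8486.50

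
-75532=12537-88069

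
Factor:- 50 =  - 2^1 * 5^2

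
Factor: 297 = 3^3*11^1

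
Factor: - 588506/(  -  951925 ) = 2^1*5^( - 2) *13^( - 1)*17^1 * 19^1*29^( - 1 )*101^( - 1) * 911^1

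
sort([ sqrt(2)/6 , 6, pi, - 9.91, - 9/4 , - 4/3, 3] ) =[ - 9.91, - 9/4,  -  4/3  ,  sqrt(2)/6 , 3, pi, 6]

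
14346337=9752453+4593884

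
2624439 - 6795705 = -4171266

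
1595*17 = 27115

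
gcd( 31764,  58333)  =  1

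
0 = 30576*0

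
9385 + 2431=11816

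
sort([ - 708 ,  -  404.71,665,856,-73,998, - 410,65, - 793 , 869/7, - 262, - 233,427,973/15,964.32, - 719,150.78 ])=[ - 793,-719, - 708,- 410, - 404.71, - 262, - 233,  -  73,973/15,65,869/7,150.78 , 427, 665,856, 964.32  ,  998]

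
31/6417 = 1/207=0.00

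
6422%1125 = 797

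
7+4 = 11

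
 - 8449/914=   -  10 + 691/914 = -9.24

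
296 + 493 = 789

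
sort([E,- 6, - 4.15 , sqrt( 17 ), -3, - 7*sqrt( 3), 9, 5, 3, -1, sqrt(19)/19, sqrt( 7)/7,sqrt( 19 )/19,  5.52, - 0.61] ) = [ - 7*sqrt ( 3 ), - 6, - 4.15, -3, - 1, - 0.61,sqrt(19) /19,sqrt( 19) /19, sqrt(7 )/7, E,3, sqrt( 17),5, 5.52,9]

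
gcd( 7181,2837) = 1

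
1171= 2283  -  1112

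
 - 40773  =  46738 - 87511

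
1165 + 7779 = 8944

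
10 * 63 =630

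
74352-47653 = 26699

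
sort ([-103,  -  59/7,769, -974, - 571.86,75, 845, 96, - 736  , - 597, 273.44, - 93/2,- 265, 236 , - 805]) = [-974, - 805,- 736, - 597,  -  571.86, - 265, - 103,-93/2,- 59/7,75, 96, 236,  273.44, 769,  845]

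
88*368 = 32384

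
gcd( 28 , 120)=4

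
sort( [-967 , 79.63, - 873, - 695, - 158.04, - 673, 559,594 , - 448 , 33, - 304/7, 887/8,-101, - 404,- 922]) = [ - 967, - 922, - 873 ,  -  695, -673, - 448, - 404, - 158.04, - 101, -304/7, 33, 79.63, 887/8,  559,594 ] 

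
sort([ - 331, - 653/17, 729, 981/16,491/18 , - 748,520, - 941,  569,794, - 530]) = [ - 941, - 748, - 530, - 331, - 653/17 , 491/18,981/16,520, 569,729,794 ]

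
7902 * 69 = 545238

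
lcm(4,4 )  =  4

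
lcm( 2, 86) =86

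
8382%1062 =948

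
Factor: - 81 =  - 3^4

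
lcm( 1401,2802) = 2802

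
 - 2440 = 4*( - 610)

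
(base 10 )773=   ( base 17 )2b8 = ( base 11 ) 643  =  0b1100000101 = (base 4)30011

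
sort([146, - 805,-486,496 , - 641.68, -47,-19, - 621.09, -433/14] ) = [ - 805 , - 641.68,  -  621.09, - 486,  -  47,  -  433/14,- 19,146,496] 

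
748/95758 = 374/47879=0.01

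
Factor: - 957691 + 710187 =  - 2^4*31^1*499^1 = -247504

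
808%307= 194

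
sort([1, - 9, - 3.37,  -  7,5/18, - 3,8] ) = [ - 9 , - 7, - 3.37,  -  3,5/18,1,8]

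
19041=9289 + 9752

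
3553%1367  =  819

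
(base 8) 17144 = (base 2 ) 1111001100100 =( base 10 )7780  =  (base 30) 8JA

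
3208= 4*802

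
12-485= -473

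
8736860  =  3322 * 2630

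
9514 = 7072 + 2442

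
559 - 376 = 183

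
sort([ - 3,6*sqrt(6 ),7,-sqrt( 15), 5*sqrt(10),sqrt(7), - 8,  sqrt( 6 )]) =[ - 8,-sqrt( 15 ), - 3,sqrt( 6 ), sqrt(7),  7,6*sqrt (6 ),5*sqrt(10 ) ]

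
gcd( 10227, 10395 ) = 21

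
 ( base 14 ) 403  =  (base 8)1423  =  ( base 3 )1002011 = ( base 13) 487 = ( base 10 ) 787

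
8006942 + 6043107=14050049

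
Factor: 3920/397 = 2^4*5^1*7^2*397^ ( - 1 ) 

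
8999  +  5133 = 14132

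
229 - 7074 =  - 6845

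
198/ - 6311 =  - 198/6311 = -0.03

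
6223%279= 85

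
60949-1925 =59024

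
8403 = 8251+152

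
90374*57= 5151318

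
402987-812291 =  - 409304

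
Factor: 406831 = 257^1*1583^1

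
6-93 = - 87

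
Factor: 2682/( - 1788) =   -  2^ (-1)*3^1 = - 3/2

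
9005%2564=1313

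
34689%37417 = 34689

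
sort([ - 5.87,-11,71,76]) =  [ - 11,-5.87,71,76 ] 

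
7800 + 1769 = 9569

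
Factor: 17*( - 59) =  - 1003 = -  17^1*59^1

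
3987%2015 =1972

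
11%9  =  2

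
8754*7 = 61278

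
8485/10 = 1697/2 = 848.50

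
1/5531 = 1/5531 = 0.00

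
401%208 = 193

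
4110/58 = 2055/29= 70.86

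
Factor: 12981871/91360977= 3^( - 1)*7^1*41^1 * 45233^1*30453659^(-1 ) 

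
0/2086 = 0 =0.00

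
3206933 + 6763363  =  9970296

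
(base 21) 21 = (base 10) 43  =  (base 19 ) 25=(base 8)53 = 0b101011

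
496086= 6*82681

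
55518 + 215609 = 271127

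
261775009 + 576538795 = 838313804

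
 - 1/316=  - 1/316 = -0.00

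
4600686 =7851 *586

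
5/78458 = 5/78458  =  0.00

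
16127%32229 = 16127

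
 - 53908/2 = -26954 = - 26954.00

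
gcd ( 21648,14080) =176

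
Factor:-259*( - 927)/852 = 80031/284 = 2^( - 2 )*3^1*7^1 * 37^1 * 71^(- 1)*103^1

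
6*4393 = 26358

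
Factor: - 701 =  - 701^1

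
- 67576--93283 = 25707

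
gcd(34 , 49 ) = 1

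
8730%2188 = 2166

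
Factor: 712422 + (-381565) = 330857^1 = 330857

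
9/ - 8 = -2 + 7/8 = - 1.12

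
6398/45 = 142 + 8/45 = 142.18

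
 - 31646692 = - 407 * 77756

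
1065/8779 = 1065/8779 = 0.12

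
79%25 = 4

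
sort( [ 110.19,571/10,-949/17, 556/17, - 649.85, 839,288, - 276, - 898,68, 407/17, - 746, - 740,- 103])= [ - 898, - 746,-740, - 649.85,-276, - 103, - 949/17,  407/17,556/17,571/10,68, 110.19, 288, 839]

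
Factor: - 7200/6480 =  - 2^1*3^( - 2)*5^1 = - 10/9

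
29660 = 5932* 5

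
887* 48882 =43358334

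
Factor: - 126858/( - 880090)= 63429/440045 = 3^1*5^( - 1)  *  17^( - 1 ) * 31^( - 1 )*167^ ( - 1 )*21143^1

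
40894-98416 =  - 57522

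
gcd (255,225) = 15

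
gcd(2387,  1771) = 77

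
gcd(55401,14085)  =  939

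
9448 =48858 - 39410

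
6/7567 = 6/7567 = 0.00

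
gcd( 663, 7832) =1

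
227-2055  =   - 1828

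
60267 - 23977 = 36290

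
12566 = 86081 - 73515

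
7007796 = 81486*86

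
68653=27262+41391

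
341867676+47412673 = 389280349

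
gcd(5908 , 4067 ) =7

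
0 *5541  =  0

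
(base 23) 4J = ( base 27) 43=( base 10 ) 111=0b1101111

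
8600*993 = 8539800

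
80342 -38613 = 41729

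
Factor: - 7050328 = - 2^3*23^1*38317^1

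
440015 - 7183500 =  -  6743485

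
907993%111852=13177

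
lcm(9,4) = 36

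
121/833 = 121/833= 0.15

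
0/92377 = 0 = 0.00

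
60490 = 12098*5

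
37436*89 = 3331804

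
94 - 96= - 2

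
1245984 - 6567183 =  - 5321199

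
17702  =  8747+8955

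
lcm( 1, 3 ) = 3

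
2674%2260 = 414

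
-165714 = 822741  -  988455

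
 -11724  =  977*( - 12 ) 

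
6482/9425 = 6482/9425= 0.69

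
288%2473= 288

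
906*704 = 637824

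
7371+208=7579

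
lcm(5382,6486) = 252954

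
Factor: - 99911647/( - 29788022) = 9082877/2708002 = 2^( - 1 )*11^( - 1)* 123091^( - 1)*9082877^1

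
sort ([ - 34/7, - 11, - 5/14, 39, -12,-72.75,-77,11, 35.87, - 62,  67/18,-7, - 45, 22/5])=[ - 77, - 72.75,-62,- 45, - 12,-11,-7, - 34/7, - 5/14, 67/18, 22/5, 11,35.87,39] 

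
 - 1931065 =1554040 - 3485105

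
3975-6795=-2820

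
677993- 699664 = - 21671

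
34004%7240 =5044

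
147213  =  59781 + 87432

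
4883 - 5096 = -213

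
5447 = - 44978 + 50425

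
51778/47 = 51778/47=1101.66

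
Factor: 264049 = 71^1*3719^1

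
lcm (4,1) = 4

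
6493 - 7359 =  - 866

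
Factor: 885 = 3^1*5^1*59^1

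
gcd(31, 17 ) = 1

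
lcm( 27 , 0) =0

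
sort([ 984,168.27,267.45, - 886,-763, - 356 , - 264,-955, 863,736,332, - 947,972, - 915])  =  [  -  955,- 947,  -  915,  -  886, - 763, - 356,  -  264 , 168.27,  267.45,332,736,863,972,984]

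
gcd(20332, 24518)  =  598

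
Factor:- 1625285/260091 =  - 3^( - 4)*5^1 * 13^( - 2)*17^1*19^( - 1 ) * 19121^1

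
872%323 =226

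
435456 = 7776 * 56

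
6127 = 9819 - 3692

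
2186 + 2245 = 4431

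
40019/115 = 40019/115= 347.99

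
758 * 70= 53060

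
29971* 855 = 25625205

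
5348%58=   12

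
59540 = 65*916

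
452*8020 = 3625040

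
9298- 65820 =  - 56522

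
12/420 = 1/35 =0.03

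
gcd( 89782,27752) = 2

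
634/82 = 317/41  =  7.73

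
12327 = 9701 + 2626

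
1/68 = 1/68 = 0.01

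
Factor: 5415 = 3^1*5^1* 19^2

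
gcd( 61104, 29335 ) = 1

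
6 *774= 4644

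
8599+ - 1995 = 6604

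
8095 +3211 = 11306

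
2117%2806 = 2117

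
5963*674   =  4019062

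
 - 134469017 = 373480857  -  507949874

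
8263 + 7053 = 15316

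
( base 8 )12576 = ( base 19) F4B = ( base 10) 5502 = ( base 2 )1010101111110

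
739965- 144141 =595824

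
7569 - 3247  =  4322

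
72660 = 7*10380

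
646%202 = 40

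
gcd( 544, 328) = 8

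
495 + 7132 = 7627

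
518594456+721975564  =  1240570020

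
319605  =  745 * 429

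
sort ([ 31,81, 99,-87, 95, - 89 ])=[ - 89, -87, 31, 81, 95,99] 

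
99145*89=8823905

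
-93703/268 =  - 350 + 97/268 = - 349.64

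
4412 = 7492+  - 3080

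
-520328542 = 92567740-612896282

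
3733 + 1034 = 4767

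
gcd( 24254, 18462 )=362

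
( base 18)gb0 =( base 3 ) 21101100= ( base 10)5382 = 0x1506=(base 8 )12406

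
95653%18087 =5218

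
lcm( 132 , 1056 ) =1056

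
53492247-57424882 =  - 3932635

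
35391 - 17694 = 17697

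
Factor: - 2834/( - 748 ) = 1417/374 = 2^( - 1)*11^( -1)*13^1*17^( - 1 )*109^1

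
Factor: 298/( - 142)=  -  149/71= - 71^ ( - 1)*149^1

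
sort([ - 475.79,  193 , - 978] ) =[ - 978 , - 475.79, 193 ] 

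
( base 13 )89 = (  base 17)6B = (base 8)161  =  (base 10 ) 113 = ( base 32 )3h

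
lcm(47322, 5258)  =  47322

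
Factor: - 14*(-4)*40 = 2240  =  2^6* 5^1*7^1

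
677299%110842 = 12247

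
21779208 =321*67848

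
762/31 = 762/31 = 24.58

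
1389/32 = 1389/32 =43.41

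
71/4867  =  71/4867 = 0.01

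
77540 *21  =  1628340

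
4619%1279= 782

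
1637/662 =2+313/662 = 2.47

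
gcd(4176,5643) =9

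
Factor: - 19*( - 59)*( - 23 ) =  - 25783=- 19^1*23^1 *59^1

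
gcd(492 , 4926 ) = 6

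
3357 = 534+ 2823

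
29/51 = 29/51 = 0.57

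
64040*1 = 64040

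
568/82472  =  71/10309  =  0.01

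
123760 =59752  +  64008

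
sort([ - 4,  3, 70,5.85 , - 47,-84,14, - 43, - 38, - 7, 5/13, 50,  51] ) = [ - 84, - 47 ,-43, - 38, - 7, - 4 , 5/13  ,  3,5.85, 14,50 , 51, 70 ]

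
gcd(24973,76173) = 1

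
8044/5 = 8044/5 = 1608.80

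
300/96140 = 15/4807 = 0.00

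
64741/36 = 1798  +  13/36 = 1798.36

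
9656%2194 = 880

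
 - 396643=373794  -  770437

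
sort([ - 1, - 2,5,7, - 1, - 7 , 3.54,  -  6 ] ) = [  -  7,  -  6, - 2 , - 1,-1,3.54,5,7] 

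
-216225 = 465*( - 465) 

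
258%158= 100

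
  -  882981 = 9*(-98109 )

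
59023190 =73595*802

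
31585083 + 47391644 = 78976727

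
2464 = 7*352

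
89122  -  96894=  - 7772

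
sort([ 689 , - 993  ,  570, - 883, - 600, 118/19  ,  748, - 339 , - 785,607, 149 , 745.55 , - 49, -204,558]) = [ - 993, - 883 , - 785, - 600 , - 339, - 204, - 49 , 118/19 , 149,558,570,607,689 , 745.55 , 748]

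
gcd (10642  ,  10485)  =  1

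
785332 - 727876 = 57456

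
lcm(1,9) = 9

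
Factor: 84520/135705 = 2^3*3^( - 1)*83^(-1 )*109^( - 1)*2113^1 = 16904/27141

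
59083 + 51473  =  110556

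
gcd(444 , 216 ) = 12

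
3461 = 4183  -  722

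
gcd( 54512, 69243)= 1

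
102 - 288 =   -  186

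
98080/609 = 98080/609 =161.05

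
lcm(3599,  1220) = 71980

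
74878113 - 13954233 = 60923880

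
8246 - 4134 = 4112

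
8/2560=1/320= 0.00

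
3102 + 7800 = 10902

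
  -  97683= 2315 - 99998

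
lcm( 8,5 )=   40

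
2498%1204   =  90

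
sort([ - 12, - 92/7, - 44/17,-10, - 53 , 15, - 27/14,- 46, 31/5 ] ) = [ - 53, - 46,-92/7,  -  12, - 10,  -  44/17, - 27/14,31/5, 15] 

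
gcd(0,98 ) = 98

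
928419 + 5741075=6669494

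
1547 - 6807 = -5260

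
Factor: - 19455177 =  - 3^1*7^1*926437^1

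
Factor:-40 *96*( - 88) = 337920 =2^11*3^1 * 5^1*11^1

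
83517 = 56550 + 26967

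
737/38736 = 737/38736=0.02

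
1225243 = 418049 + 807194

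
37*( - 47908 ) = - 1772596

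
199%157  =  42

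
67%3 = 1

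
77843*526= 40945418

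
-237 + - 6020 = - 6257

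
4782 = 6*797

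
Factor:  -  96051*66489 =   -  6386334939 = - 3^2 * 37^1*101^1 *317^1 * 599^1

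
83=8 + 75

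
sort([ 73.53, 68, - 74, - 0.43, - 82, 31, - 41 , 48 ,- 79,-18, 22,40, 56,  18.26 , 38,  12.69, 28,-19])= [ - 82, - 79, - 74, - 41, - 19, - 18, - 0.43,12.69, 18.26,  22,28,31,  38,40,  48,56,68,  73.53 ] 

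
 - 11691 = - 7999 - 3692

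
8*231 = 1848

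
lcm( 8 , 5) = 40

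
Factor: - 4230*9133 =  -  38632590 = - 2^1*3^2*5^1 * 47^1*9133^1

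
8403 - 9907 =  - 1504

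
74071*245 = 18147395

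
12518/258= 48+67/129 = 48.52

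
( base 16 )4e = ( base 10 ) 78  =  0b1001110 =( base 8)116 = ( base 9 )86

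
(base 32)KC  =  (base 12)464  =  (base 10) 652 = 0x28C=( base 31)l1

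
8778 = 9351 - 573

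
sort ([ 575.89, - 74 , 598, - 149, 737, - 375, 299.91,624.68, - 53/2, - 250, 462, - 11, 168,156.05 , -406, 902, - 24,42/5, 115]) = [ - 406, - 375, - 250, - 149, - 74, - 53/2,-24, - 11,42/5,115,156.05,168,299.91, 462,575.89, 598,  624.68, 737, 902 ] 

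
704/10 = 70+2/5= 70.40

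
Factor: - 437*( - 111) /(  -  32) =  - 48507/32=-2^(  -  5 )*3^1 * 19^1*23^1*37^1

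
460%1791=460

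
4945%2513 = 2432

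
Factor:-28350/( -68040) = 2^( - 2 )*3^( - 1 )*5^1 = 5/12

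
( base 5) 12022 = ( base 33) qt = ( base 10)887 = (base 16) 377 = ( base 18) 2D5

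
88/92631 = 8/8421=0.00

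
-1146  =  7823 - 8969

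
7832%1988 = 1868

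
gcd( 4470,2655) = 15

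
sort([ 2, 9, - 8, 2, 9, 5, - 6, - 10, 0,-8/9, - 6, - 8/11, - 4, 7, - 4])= [ - 10, -8,-6 , - 6, - 4, - 4 , - 8/9, - 8/11 , 0,  2,2, 5, 7, 9,9] 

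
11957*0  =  0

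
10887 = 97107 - 86220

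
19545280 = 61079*320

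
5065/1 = 5065 = 5065.00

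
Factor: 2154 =2^1*3^1*359^1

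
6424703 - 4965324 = 1459379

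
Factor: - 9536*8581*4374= - 2^7*3^7*149^1*  8581^1=- 357917491584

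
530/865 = 106/173=0.61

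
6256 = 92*68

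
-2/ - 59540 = 1/29770=0.00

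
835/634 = 1 + 201/634 =1.32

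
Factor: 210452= 2^2*11^1*4783^1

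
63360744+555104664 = 618465408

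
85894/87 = 987 + 25/87=987.29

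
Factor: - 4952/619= - 2^3 = - 8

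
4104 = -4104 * ( - 1)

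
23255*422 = 9813610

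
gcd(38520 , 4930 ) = 10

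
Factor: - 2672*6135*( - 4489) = 2^4 *3^1*5^1 *67^2* 167^1*409^1 =73586920080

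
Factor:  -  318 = -2^1*3^1 * 53^1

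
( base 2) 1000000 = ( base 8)100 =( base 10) 64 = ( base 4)1000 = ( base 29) 26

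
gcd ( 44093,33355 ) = 7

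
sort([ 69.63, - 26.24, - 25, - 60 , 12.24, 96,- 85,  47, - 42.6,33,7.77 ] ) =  [ - 85,-60 , -42.6, - 26.24,- 25,  7.77,  12.24,  33, 47,69.63,  96 ] 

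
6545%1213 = 480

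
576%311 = 265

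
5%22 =5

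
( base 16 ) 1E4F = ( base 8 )17117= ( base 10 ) 7759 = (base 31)829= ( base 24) DB7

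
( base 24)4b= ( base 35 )32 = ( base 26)43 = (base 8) 153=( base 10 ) 107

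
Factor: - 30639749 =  - 7^2*23^1*31^1*877^1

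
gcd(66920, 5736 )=1912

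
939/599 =939/599 = 1.57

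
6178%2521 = 1136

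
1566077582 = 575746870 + 990330712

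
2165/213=2165/213 = 10.16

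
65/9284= 65/9284 = 0.01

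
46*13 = 598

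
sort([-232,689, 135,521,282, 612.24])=[ - 232,135, 282, 521, 612.24, 689 ]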